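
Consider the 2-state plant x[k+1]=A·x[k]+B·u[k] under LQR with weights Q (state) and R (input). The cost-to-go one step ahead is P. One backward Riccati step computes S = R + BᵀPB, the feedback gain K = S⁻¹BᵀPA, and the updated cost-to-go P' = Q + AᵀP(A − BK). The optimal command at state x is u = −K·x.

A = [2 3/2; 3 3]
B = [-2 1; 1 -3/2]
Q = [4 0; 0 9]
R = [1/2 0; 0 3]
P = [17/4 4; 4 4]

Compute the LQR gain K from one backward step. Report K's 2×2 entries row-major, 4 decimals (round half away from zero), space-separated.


-3.5503 -3.1598 -0.9822 -0.9142

BᵀP = [-4.5000 -4.0000; -1.7500 -2.0000]
S = R + BᵀPB = [1/2 0; 0 3] + [5.0000 1.5000; 1.5000 1.2500] = [5.5000 1.5000; 1.5000 4.2500]
BᵀPA = [-21.0000 -18.7500; -9.5000 -8.6250]
K = S⁻¹·BᵀPA = [-3.5503 -3.1598; -0.9822 -0.9142]
A−BK = [-4.1183 -3.9053; 5.0769 4.7885]
AᵀP(A−BK) = [17.1124 15.7101; 15.7101 14.4320]
P' = Q + AᵀP(A−BK) = [21.1124 15.7101; 15.7101 23.4320]
tr(P') = 44.5444


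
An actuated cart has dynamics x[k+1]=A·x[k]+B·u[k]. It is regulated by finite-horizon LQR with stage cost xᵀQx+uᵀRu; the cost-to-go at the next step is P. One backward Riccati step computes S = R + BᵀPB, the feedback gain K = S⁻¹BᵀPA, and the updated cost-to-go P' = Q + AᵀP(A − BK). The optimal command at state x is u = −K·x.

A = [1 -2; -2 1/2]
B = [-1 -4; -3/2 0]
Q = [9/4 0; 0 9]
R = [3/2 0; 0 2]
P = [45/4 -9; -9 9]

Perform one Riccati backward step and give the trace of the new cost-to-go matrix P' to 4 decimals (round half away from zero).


14.7151

BᵀP = [2.2500 -4.5000; -45.0000 36.0000]
S = R + BᵀPB = [3/2 0; 0 2] + [4.5000 -9.0000; -9.0000 180.0000] = [6.0000 -9.0000; -9.0000 182.0000]
BᵀPA = [11.2500 -6.7500; -117.0000 108.0000]
K = S⁻¹·BᵀPA = [0.9837 -0.2537; -0.5942 0.5809]
A−BK = [-0.3932 0.0697; -0.5245 0.1194]
AᵀP(A−BK) = [2.6606 -1.1851; -1.1851 0.8045]
P' = Q + AᵀP(A−BK) = [4.9106 -1.1851; -1.1851 9.8045]
tr(P') = 14.7151


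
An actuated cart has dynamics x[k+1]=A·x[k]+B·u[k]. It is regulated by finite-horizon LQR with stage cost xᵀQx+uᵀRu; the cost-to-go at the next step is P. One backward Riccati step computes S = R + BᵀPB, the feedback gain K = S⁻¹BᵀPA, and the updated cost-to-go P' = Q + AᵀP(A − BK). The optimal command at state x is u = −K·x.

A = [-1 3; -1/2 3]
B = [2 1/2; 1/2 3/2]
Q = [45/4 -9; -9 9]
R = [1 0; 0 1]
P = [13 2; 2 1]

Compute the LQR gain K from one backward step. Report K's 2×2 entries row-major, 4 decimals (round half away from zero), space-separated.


-0.4498 1.2611 -0.1728 1.1014

BᵀP = [27.0000 4.5000; 9.5000 2.5000]
S = R + BᵀPB = [1 0; 0 1] + [56.2500 20.2500; 20.2500 8.5000] = [57.2500 20.2500; 20.2500 9.5000]
BᵀPA = [-29.2500 94.5000; -10.7500 36.0000]
K = S⁻¹·BᵀPA = [-0.4498 1.2611; -0.1728 1.1014]
A−BK = [-0.0140 -0.0729; -0.0159 0.7174]
AᵀP(A−BK) = [0.2359 -0.7735; -0.7735 3.1780]
P' = Q + AᵀP(A−BK) = [11.4859 -9.7735; -9.7735 12.1780]
tr(P') = 23.6638


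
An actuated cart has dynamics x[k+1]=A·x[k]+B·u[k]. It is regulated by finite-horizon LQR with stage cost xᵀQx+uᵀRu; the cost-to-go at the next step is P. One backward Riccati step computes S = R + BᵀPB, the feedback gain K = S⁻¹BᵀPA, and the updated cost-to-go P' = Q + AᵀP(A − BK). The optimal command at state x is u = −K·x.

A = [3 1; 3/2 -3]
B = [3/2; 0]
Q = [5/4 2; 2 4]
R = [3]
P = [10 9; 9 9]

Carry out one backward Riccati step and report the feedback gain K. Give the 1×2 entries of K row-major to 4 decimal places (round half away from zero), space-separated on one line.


BᵀP = [15.0000 13.5000]
S = R + BᵀPB = [3] + [22.5000] = [25.5000]
BᵀPA = [65.2500 -25.5000]
K = S⁻¹·BᵀPA = [2.5588 -1.0000]
A−BK = [-0.8382 2.5000; 1.5000 -3.0000]
AᵀP(A−BK) = [24.2868 -12.7500; -12.7500 11.5000]
P' = Q + AᵀP(A−BK) = [25.5368 -10.7500; -10.7500 15.5000]
tr(P') = 41.0368

2.5588 -1.0000


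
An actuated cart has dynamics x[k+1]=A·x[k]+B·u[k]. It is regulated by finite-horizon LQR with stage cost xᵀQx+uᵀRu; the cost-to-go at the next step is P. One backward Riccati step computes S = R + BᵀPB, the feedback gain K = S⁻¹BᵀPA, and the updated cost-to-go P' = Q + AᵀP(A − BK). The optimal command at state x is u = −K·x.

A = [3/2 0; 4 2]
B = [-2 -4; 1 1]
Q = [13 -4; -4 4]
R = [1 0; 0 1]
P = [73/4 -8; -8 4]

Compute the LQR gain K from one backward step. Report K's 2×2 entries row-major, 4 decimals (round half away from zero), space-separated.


BᵀP = [-44.5000 20.0000; -81.0000 36.0000]
S = R + BᵀPB = [1 0; 0 1] + [109.0000 198.0000; 198.0000 360.0000] = [110.0000 198.0000; 198.0000 361.0000]
BᵀPA = [13.2500 40.0000; 22.5000 72.0000]
K = S⁻¹·BᵀPA = [0.6487 0.3636; -0.2935 0.0000]
A−BK = [1.6235 0.7273; 3.6448 1.6364]
AᵀP(A−BK) = [7.0703 3.1818; 3.1818 1.4545]
P' = Q + AᵀP(A−BK) = [20.0703 -0.8182; -0.8182 5.4545]
tr(P') = 25.5248

0.6487 0.3636 -0.2935 0.0000


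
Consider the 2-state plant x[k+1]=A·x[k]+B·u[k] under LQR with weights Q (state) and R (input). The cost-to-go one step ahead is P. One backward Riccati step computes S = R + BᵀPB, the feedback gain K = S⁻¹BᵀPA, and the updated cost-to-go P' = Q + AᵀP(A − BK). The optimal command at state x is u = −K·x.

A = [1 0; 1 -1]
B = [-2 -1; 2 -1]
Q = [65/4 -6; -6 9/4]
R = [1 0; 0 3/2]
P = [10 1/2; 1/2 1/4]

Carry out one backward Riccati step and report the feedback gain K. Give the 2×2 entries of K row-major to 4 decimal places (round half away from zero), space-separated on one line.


-0.2806 -0.0791 -0.4532 0.1799

BᵀP = [-19.0000 -0.5000; -10.5000 -0.7500]
S = R + BᵀPB = [1 0; 0 3/2] + [37.0000 19.5000; 19.5000 11.2500] = [38.0000 19.5000; 19.5000 12.7500]
BᵀPA = [-19.5000 0.5000; -11.2500 0.7500]
K = S⁻¹·BᵀPA = [-0.2806 -0.0791; -0.4532 0.1799]
A−BK = [-0.0144 0.0216; 1.1079 -0.6619]
AᵀP(A−BK) = [0.6799 -0.2698; -0.2698 0.1547]
P' = Q + AᵀP(A−BK) = [16.9299 -6.2698; -6.2698 2.4047]
tr(P') = 19.3345


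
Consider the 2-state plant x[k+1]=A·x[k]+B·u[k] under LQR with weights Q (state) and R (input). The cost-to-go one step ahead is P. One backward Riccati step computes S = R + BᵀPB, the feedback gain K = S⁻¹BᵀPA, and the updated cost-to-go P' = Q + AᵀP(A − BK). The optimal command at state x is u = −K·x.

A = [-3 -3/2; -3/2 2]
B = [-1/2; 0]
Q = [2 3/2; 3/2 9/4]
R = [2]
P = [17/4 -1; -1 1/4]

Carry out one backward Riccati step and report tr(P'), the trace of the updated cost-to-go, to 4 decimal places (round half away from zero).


34.5676

BᵀP = [-2.1250 0.5000]
S = R + BᵀPB = [2] + [1.0625] = [3.0625]
BᵀPA = [5.6250 4.1875]
K = S⁻¹·BᵀPA = [1.8367 1.3673]
A−BK = [-2.0816 -0.8163; -1.5000 2.0000]
AᵀP(A−BK) = [19.4809 14.4337; 14.4337 10.8367]
P' = Q + AᵀP(A−BK) = [21.4809 15.9337; 15.9337 13.0867]
tr(P') = 34.5676


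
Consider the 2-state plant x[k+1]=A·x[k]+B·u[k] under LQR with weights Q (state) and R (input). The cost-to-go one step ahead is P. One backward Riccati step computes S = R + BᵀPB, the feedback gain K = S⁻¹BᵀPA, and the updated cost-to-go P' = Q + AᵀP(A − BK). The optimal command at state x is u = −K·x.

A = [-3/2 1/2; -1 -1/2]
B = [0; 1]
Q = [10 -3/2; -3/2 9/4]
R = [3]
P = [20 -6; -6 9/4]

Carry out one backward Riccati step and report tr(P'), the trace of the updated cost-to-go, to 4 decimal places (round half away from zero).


BᵀP = [-6.0000 2.2500]
S = R + BᵀPB = [3] + [2.2500] = [5.2500]
BᵀPA = [6.7500 -4.1250]
K = S⁻¹·BᵀPA = [1.2857 -0.7857]
A−BK = [-1.5000 0.5000; -2.2857 0.2857]
AᵀP(A−BK) = [20.5714 -10.0714; -10.0714 5.3214]
P' = Q + AᵀP(A−BK) = [30.5714 -11.5714; -11.5714 7.5714]
tr(P') = 38.1429

38.1429


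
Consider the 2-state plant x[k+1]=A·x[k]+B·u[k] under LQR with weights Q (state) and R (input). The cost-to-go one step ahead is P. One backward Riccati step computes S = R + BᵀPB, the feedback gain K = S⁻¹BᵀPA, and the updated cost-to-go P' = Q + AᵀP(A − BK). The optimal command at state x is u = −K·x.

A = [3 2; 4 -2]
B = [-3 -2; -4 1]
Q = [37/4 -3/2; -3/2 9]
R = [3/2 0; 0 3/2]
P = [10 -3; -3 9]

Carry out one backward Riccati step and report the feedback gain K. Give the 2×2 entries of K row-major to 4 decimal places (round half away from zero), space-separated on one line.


BᵀP = [-18.0000 -27.0000; -23.0000 15.0000]
S = R + BᵀPB = [3/2 0; 0 3/2] + [162.0000 9.0000; 9.0000 61.0000] = [163.5000 9.0000; 9.0000 62.5000]
BᵀPA = [-162.0000 18.0000; -9.0000 -76.0000]
K = S⁻¹·BᵀPA = [-0.9908 0.1784; -0.0013 -1.2417]
A−BK = [0.0251 0.0519; 0.0383 -0.0445]
AᵀP(A−BK) = [1.4861 -0.2677; -0.2677 2.4192]
P' = Q + AᵀP(A−BK) = [10.7361 -1.7677; -1.7677 11.4192]
tr(P') = 22.1553

-0.9908 0.1784 -0.0013 -1.2417


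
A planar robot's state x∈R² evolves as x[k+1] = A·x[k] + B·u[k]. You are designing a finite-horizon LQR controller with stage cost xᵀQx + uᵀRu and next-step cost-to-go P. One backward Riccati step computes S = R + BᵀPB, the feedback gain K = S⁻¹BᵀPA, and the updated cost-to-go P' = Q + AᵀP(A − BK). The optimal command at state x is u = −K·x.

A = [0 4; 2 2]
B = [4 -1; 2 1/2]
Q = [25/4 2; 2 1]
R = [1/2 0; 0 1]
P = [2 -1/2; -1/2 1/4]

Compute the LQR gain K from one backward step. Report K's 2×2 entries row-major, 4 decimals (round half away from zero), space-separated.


BᵀP = [7.0000 -1.5000; -2.2500 0.6250]
S = R + BᵀPB = [1/2 0; 0 1] + [25.0000 -7.7500; -7.7500 2.5625] = [25.5000 -7.7500; -7.7500 3.5625]
BᵀPA = [-3.0000 25.0000; 1.2500 -7.7500]
K = S⁻¹·BᵀPA = [-0.0325 0.9421; 0.2802 -0.1259]
A−BK = [0.4102 0.1056; 1.9249 0.1787]
AᵀP(A−BK) = [0.5523 -0.0162; -0.0162 0.4711]
P' = Q + AᵀP(A−BK) = [6.8023 1.9838; 1.9838 1.4711]
tr(P') = 8.2734

-0.0325 0.9421 0.2802 -0.1259


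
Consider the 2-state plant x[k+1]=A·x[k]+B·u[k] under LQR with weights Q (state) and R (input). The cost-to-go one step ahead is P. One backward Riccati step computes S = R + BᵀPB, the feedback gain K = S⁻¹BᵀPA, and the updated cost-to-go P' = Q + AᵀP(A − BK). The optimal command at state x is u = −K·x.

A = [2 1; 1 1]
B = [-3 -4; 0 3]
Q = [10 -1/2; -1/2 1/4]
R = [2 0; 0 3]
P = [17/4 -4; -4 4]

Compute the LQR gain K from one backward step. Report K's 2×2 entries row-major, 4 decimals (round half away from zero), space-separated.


BᵀP = [-12.7500 12.0000; -29.0000 28.0000]
S = R + BᵀPB = [2 0; 0 3] + [38.2500 87.0000; 87.0000 200.0000] = [40.2500 87.0000; 87.0000 203.0000]
BᵀPA = [-13.5000 -0.7500; -30.0000 -1.0000]
K = S⁻¹·BᵀPA = [-0.2169 -0.1084; -0.0548 0.0415]
A−BK = [1.1300 0.8409; 1.1645 0.8754]
AᵀP(A−BK) = [0.4271 0.2825; 0.2825 0.2102]
P' = Q + AᵀP(A−BK) = [10.4271 -0.2175; -0.2175 0.4602]
tr(P') = 10.8873

-0.2169 -0.1084 -0.0548 0.0415


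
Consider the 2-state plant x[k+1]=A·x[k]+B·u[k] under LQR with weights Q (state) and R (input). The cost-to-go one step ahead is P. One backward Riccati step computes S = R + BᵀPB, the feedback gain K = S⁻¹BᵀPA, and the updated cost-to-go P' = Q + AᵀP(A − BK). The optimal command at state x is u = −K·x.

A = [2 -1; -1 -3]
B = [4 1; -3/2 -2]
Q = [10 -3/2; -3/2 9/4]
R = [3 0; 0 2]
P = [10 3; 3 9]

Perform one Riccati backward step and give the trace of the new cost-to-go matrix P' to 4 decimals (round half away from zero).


22.4168

BᵀP = [35.5000 -1.5000; 4.0000 -15.0000]
S = R + BᵀPB = [3 0; 0 2] + [144.2500 38.5000; 38.5000 34.0000] = [147.2500 38.5000; 38.5000 36.0000]
BᵀPA = [72.5000 -31.0000; 23.0000 41.0000]
K = S⁻¹·BᵀPA = [0.4516 -0.7056; 0.1559 1.8935]
A−BK = [0.0377 -0.0711; -0.0107 -0.2714]
AᵀP(A−BK) = [0.6733 -0.3944; -0.3944 9.4936]
P' = Q + AᵀP(A−BK) = [10.6733 -1.8944; -1.8944 11.7436]
tr(P') = 22.4168


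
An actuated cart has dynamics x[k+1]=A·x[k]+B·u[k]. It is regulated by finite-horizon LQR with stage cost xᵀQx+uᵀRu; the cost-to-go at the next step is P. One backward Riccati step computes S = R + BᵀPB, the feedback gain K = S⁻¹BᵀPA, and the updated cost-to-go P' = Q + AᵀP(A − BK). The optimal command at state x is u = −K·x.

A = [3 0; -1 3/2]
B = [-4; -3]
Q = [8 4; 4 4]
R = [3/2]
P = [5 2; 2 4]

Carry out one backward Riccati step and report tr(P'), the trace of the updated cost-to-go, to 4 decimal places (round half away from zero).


BᵀP = [-26.0000 -20.0000]
S = R + BᵀPB = [3/2] + [164.0000] = [165.5000]
BᵀPA = [-58.0000 -30.0000]
K = S⁻¹·BᵀPA = [-0.3505 -0.1813]
A−BK = [1.5982 -0.7251; -2.0514 0.9562]
AᵀP(A−BK) = [16.6737 -7.5136; -7.5136 3.5619]
P' = Q + AᵀP(A−BK) = [24.6737 -3.5136; -3.5136 7.5619]
tr(P') = 32.2356

32.2356


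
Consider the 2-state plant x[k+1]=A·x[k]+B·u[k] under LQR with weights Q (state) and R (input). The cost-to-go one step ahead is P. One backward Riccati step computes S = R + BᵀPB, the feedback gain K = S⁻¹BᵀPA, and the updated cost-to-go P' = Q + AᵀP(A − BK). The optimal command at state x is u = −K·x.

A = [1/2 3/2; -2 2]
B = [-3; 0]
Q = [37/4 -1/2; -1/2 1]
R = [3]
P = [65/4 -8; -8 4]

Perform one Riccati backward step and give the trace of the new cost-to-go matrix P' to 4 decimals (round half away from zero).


BᵀP = [-48.7500 24.0000]
S = R + BᵀPB = [3] + [146.2500] = [149.2500]
BᵀPA = [-72.3750 -25.1250]
K = S⁻¹·BᵀPA = [-0.4849 -0.1683]
A−BK = [-0.9548 0.9950; -2.0000 2.0000]
AᵀP(A−BK) = [0.9661 0.0038; 0.0038 0.3329]
P' = Q + AᵀP(A−BK) = [10.2161 -0.4962; -0.4962 1.3329]
tr(P') = 11.5490

11.5490


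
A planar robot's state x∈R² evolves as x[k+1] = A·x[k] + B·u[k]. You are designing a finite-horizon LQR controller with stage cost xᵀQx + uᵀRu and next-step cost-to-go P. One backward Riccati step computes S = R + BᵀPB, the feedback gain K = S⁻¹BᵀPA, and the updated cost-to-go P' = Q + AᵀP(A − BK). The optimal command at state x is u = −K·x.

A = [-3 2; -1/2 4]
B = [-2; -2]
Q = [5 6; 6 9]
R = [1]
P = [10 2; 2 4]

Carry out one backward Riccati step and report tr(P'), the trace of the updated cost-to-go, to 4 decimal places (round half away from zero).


37.4110

BᵀP = [-24.0000 -12.0000]
S = R + BᵀPB = [1] + [72.0000] = [73.0000]
BᵀPA = [78.0000 -96.0000]
K = S⁻¹·BᵀPA = [1.0685 -1.3151]
A−BK = [-0.8630 -0.6301; 1.6370 1.3699]
AᵀP(A−BK) = [13.6575 8.5753; 8.5753 9.7534]
P' = Q + AᵀP(A−BK) = [18.6575 14.5753; 14.5753 18.7534]
tr(P') = 37.4110


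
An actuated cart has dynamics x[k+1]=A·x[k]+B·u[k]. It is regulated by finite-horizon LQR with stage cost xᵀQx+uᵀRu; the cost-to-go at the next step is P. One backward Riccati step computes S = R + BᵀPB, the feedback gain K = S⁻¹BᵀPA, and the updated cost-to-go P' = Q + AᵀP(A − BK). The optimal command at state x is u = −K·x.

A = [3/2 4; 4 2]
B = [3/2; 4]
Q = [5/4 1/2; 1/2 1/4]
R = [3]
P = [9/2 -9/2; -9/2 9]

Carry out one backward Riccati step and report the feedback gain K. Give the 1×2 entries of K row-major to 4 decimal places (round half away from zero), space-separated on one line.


0.9709 0.1309

BᵀP = [-11.2500 29.2500]
S = R + BᵀPB = [3] + [100.1250] = [103.1250]
BᵀPA = [100.1250 13.5000]
K = S⁻¹·BᵀPA = [0.9709 0.1309]
A−BK = [0.0436 3.8036; 0.1164 1.4764]
AᵀP(A−BK) = [2.9127 0.3927; 0.3927 34.2327]
P' = Q + AᵀP(A−BK) = [4.1627 0.8927; 0.8927 34.4827]
tr(P') = 38.6455


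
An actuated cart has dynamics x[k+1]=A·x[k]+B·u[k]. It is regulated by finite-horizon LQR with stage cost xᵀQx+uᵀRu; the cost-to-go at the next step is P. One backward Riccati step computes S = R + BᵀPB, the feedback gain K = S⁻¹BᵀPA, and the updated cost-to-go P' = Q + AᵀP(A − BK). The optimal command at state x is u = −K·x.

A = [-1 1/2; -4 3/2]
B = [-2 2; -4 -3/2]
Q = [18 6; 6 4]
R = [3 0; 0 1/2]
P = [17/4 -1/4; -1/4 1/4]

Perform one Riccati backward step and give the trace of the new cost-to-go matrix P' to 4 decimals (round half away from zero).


BᵀP = [-7.5000 -0.5000; 8.8750 -0.8750]
S = R + BᵀPB = [3 0; 0 1/2] + [17.0000 -14.2500; -14.2500 19.0625] = [20.0000 -14.2500; -14.2500 19.5625]
BᵀPA = [9.5000 -4.5000; -5.3750 3.1250]
K = S⁻¹·BᵀPA = [0.5805 -0.2312; 0.1481 -0.0086]
A−BK = [-0.1352 0.0550; -1.4557 0.5624]
AᵀP(A−BK) = [1.5311 -0.6005; -0.6005 0.2368]
P' = Q + AᵀP(A−BK) = [19.5311 5.3995; 5.3995 4.2368]
tr(P') = 23.7679

23.7679


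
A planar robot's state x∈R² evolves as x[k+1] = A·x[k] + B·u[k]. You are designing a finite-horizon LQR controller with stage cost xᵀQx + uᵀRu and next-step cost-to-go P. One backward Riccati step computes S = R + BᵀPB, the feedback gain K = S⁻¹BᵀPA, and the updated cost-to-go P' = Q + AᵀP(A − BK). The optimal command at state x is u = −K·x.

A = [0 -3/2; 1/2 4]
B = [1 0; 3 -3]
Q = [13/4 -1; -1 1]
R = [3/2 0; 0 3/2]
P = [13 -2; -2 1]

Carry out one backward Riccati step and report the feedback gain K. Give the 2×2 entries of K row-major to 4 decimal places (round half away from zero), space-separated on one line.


0.0067 -1.1745 -0.1409 -2.3356

BᵀP = [7.0000 1.0000; 6.0000 -3.0000]
S = R + BᵀPB = [3/2 0; 0 3/2] + [10.0000 -3.0000; -3.0000 9.0000] = [11.5000 -3.0000; -3.0000 10.5000]
BᵀPA = [0.5000 -6.5000; -1.5000 -21.0000]
K = S⁻¹·BᵀPA = [0.0067 -1.1745; -0.1409 -2.3356]
A−BK = [-0.0067 -0.3255; 0.0570 0.5168]
AᵀP(A−BK) = [0.0352 0.5839; 0.5839 12.5688]
P' = Q + AᵀP(A−BK) = [3.2852 -0.4161; -0.4161 13.5688]
tr(P') = 16.8540


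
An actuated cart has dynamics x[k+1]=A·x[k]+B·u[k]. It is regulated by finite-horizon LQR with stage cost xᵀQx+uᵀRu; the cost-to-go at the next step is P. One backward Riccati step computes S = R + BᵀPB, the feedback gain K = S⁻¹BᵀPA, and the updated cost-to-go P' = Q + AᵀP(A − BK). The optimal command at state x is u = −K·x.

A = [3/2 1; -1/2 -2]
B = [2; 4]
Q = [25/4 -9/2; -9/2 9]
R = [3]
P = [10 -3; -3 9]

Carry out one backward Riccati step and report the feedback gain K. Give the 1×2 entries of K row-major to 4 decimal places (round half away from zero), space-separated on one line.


BᵀP = [8.0000 30.0000]
S = R + BᵀPB = [3] + [136.0000] = [139.0000]
BᵀPA = [-3.0000 -52.0000]
K = S⁻¹·BᵀPA = [-0.0216 -0.3741]
A−BK = [1.5432 1.7482; -0.4137 -0.5036]
AᵀP(A−BK) = [29.1853 33.3777; 33.3777 38.5468]
P' = Q + AᵀP(A−BK) = [35.4353 28.8777; 28.8777 47.5468]
tr(P') = 82.9820

-0.0216 -0.3741


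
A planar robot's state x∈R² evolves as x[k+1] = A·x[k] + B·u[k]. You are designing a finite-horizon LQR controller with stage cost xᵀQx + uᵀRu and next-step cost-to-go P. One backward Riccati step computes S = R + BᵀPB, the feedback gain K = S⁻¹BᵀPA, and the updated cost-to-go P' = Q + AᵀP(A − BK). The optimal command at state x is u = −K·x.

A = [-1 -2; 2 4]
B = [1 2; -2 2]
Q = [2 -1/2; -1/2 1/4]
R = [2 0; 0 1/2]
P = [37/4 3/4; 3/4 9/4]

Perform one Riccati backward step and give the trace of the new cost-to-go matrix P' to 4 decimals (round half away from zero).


11.0024

BᵀP = [7.7500 -3.7500; 20.0000 6.0000]
S = R + BᵀPB = [2 0; 0 1/2] + [15.2500 8.0000; 8.0000 52.0000] = [17.2500 8.0000; 8.0000 52.5000]
BᵀPA = [-15.2500 -30.5000; -8.0000 -16.0000]
K = S⁻¹·BᵀPA = [-0.8752 -1.7505; -0.0190 -0.0380]
A−BK = [-0.0867 -0.1735; 0.2875 0.5751]
AᵀP(A−BK) = [1.7505 3.5010; 3.5010 7.0019]
P' = Q + AᵀP(A−BK) = [3.7505 3.0010; 3.0010 7.2519]
tr(P') = 11.0024


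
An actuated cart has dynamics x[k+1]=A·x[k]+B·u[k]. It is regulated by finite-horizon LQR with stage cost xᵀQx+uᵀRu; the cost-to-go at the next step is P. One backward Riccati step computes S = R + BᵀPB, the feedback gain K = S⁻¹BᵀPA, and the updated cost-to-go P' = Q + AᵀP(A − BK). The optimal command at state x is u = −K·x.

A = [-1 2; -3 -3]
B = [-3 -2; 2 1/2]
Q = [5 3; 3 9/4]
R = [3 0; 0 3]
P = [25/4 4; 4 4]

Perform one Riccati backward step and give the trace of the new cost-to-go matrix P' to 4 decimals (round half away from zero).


40.9531

BᵀP = [-10.7500 -4.0000; -10.5000 -6.0000]
S = R + BᵀPB = [3 0; 0 3] + [24.2500 19.5000; 19.5000 18.0000] = [27.2500 19.5000; 19.5000 21.0000]
BᵀPA = [22.7500 -9.5000; 28.5000 -3.0000]
K = S⁻¹·BᵀPA = [-0.4063 -0.7344; 1.7344 0.5391]
A−BK = [1.2500 0.8750; -3.0547 -1.8008]
AᵀP(A−BK) = [26.0625 12.8438; 12.8438 7.6406]
P' = Q + AᵀP(A−BK) = [31.0625 15.8438; 15.8438 9.8906]
tr(P') = 40.9531


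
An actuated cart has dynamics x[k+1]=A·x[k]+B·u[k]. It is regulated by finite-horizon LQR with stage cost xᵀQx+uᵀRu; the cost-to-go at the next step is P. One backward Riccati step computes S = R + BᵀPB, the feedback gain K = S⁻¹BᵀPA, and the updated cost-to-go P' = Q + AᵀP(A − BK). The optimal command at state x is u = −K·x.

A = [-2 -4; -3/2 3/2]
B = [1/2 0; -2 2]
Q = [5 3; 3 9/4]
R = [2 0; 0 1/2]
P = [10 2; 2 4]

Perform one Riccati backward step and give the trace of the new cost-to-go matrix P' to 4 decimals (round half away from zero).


BᵀP = [1.0000 -7.0000; 4.0000 8.0000]
S = R + BᵀPB = [2 0; 0 1/2] + [14.5000 -14.0000; -14.0000 16.0000] = [16.5000 -14.0000; -14.0000 16.5000]
BᵀPA = [8.5000 -14.5000; -20.0000 -4.0000]
K = S⁻¹·BᵀPA = [-1.8328 -3.8721; -2.7672 -3.5279]
A−BK = [-1.0836 -2.0639; 0.3689 0.8115]
AᵀP(A−BK) = [21.2344 39.3557; 39.3557 74.7426]
P' = Q + AᵀP(A−BK) = [26.2344 42.3557; 42.3557 76.9926]
tr(P') = 103.2270

103.2270


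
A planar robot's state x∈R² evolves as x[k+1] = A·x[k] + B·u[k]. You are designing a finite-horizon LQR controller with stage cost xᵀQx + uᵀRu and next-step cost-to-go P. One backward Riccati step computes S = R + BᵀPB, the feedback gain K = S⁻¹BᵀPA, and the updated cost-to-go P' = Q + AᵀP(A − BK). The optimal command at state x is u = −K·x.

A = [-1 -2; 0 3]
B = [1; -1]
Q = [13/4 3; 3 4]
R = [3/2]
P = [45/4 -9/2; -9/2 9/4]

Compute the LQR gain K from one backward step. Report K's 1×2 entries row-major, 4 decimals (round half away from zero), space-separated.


-0.6563 -2.1563

BᵀP = [15.7500 -6.7500]
S = R + BᵀPB = [3/2] + [22.5000] = [24.0000]
BᵀPA = [-15.7500 -51.7500]
K = S⁻¹·BᵀPA = [-0.6563 -2.1563]
A−BK = [-0.3438 0.1563; -0.6563 0.8438]
AᵀP(A−BK) = [0.9141 2.0391; 2.0391 7.6641]
P' = Q + AᵀP(A−BK) = [4.1641 5.0391; 5.0391 11.6641]
tr(P') = 15.8281


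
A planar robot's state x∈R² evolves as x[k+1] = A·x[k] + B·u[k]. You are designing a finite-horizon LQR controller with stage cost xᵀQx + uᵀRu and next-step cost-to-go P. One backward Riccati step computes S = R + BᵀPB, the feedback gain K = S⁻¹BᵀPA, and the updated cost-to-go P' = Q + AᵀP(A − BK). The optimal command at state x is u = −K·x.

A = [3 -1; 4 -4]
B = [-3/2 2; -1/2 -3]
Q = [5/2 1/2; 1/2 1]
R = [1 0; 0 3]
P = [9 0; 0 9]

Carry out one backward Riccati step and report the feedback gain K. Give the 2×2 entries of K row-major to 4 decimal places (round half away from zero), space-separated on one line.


BᵀP = [-13.5000 -4.5000; 18.0000 -27.0000]
S = R + BᵀPB = [1 0; 0 3] + [22.5000 -13.5000; -13.5000 117.0000] = [23.5000 -13.5000; -13.5000 120.0000]
BᵀPA = [-58.5000 31.5000; -54.0000 90.0000]
K = S⁻¹·BᵀPA = [-2.9377 1.8937; -0.7805 0.9630]
A−BK = [0.1544 -0.0856; 0.1897 -0.1641]
AᵀP(A−BK) = [10.9960 -8.2169; -8.2169 6.6764]
P' = Q + AᵀP(A−BK) = [13.4960 -7.7169; -7.7169 7.6764]
tr(P') = 21.1724

-2.9377 1.8937 -0.7805 0.9630


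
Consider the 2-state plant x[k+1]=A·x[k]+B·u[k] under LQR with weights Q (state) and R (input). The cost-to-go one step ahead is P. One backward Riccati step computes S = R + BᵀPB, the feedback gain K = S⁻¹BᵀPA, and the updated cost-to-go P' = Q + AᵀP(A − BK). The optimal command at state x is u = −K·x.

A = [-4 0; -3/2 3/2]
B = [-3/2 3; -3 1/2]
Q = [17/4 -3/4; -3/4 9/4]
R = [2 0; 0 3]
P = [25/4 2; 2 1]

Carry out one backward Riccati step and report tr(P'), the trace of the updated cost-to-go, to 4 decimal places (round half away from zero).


BᵀP = [-15.3750 -6.0000; 19.7500 6.5000]
S = R + BᵀPB = [2 0; 0 3] + [41.0625 -49.1250; -49.1250 62.5000] = [43.0625 -49.1250; -49.1250 65.5000]
BᵀPA = [70.5000 -9.0000; -88.7500 9.7500]
K = S⁻¹·BᵀPA = [0.6332 -0.2714; -0.8801 -0.0547]
A−BK = [-0.4100 -0.2430; 0.8395 0.7133]
AᵀP(A−BK) = [3.5040 0.0293; 0.0293 0.3407]
P' = Q + AᵀP(A−BK) = [7.7540 -0.7207; -0.7207 2.5907]
tr(P') = 10.3448

10.3448


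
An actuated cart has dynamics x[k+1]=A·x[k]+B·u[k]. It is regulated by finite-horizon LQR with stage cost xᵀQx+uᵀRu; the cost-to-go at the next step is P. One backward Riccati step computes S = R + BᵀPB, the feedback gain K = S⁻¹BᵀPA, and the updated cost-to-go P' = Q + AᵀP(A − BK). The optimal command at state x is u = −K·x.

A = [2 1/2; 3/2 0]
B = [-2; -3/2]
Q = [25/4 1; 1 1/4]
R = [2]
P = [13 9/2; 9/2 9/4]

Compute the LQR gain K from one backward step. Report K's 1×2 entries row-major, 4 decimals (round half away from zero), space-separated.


-0.9768 -0.1903

BᵀP = [-32.7500 -12.3750]
S = R + BᵀPB = [2] + [84.0625] = [86.0625]
BᵀPA = [-84.0625 -16.3750]
K = S⁻¹·BᵀPA = [-0.9768 -0.1903]
A−BK = [0.0465 0.1195; 0.0349 -0.2854]
AᵀP(A−BK) = [1.9535 0.3805; 0.3805 0.1344]
P' = Q + AᵀP(A−BK) = [8.2035 1.3805; 1.3805 0.3844]
tr(P') = 8.5879


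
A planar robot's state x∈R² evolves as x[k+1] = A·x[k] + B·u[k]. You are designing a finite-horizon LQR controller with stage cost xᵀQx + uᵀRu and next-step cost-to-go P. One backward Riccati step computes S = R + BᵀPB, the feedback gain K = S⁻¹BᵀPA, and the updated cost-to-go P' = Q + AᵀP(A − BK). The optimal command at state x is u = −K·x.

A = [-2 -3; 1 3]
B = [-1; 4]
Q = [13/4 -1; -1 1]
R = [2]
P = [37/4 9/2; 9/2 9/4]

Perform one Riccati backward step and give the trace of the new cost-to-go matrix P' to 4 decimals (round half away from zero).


18.5278

BᵀP = [8.7500 4.5000]
S = R + BᵀPB = [2] + [9.2500] = [11.2500]
BᵀPA = [-13.0000 -12.7500]
K = S⁻¹·BᵀPA = [-1.1556 -1.1333]
A−BK = [-3.1556 -4.1333; 5.6222 7.5333]
AᵀP(A−BK) = [6.2278 7.0167; 7.0167 8.0500]
P' = Q + AᵀP(A−BK) = [9.4778 6.0167; 6.0167 9.0500]
tr(P') = 18.5278


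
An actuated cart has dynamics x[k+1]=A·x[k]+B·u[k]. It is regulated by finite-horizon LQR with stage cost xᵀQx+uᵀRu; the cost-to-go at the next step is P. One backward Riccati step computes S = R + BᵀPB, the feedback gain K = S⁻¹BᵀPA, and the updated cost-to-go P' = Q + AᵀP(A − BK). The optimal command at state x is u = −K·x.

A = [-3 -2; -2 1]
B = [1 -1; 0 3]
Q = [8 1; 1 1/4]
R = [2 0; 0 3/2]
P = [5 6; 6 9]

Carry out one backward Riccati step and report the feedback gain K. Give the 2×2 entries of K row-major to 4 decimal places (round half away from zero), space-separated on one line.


BᵀP = [5.0000 6.0000; 13.0000 21.0000]
S = R + BᵀPB = [2 0; 0 3/2] + [5.0000 13.0000; 13.0000 50.0000] = [7.0000 13.0000; 13.0000 51.5000]
BᵀPA = [-27.0000 -4.0000; -81.0000 -5.0000]
K = S⁻¹·BᵀPA = [-1.7624 -0.7363; -1.1279 0.0888]
A−BK = [-2.3655 -1.1749; 1.3838 0.7337]
AᵀP(A−BK) = [14.0522 5.3107; 5.3107 2.4987]
P' = Q + AᵀP(A−BK) = [22.0522 6.3107; 6.3107 2.7487]
tr(P') = 24.8009

-1.7624 -0.7363 -1.1279 0.0888


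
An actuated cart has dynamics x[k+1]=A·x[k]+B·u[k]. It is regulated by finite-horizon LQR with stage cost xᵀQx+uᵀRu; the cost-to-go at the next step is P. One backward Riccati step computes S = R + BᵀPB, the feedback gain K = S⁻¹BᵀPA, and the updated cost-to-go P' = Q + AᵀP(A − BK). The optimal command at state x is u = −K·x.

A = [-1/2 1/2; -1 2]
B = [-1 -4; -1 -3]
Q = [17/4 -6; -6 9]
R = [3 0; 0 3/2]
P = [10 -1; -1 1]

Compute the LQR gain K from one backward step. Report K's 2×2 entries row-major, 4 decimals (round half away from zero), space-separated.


BᵀP = [-9.0000 0.0000; -37.0000 1.0000]
S = R + BᵀPB = [3 0; 0 3/2] + [9.0000 36.0000; 36.0000 145.0000] = [12.0000 36.0000; 36.0000 146.5000]
BᵀPA = [4.5000 -4.5000; 17.5000 -16.5000]
K = S⁻¹·BᵀPA = [0.0633 -0.1412; 0.1039 -0.0779]
A−BK = [-0.0211 0.0471; -0.6250 1.6250]
AᵀP(A−BK) = [0.3969 -1.0008; -1.0008 2.5787]
P' = Q + AᵀP(A−BK) = [4.6469 -7.0008; -7.0008 11.5787]
tr(P') = 16.2256

0.0633 -0.1412 0.1039 -0.0779


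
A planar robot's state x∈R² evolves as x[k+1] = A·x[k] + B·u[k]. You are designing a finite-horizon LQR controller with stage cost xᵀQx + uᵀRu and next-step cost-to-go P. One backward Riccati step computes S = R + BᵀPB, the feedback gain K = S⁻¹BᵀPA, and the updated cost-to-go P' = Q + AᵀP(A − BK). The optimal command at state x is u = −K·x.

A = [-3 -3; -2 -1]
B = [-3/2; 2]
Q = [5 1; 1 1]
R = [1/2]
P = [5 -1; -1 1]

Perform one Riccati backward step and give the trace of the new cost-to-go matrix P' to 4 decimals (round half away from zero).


33.0115

BᵀP = [-9.5000 3.5000]
S = R + BᵀPB = [1/2] + [21.2500] = [21.7500]
BᵀPA = [21.5000 25.0000]
K = S⁻¹·BᵀPA = [0.9885 1.1494]
A−BK = [-1.5172 -1.2759; -3.9770 -3.2989]
AᵀP(A−BK) = [15.7471 13.2874; 13.2874 11.2644]
P' = Q + AᵀP(A−BK) = [20.7471 14.2874; 14.2874 12.2644]
tr(P') = 33.0115


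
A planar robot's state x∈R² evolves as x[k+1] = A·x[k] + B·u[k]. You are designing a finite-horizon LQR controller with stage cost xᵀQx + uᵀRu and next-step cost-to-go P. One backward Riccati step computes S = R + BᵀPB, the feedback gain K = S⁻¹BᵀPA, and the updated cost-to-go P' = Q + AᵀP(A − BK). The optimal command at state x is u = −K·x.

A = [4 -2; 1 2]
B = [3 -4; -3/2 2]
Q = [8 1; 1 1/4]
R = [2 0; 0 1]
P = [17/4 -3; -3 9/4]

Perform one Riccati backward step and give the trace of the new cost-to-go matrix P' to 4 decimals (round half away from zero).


9.5628

BᵀP = [17.2500 -12.3750; -23.0000 16.5000]
S = R + BᵀPB = [2 0; 0 1] + [70.3125 -93.7500; -93.7500 125.0000] = [72.3125 -93.7500; -93.7500 126.0000]
BᵀPA = [56.6250 -59.2500; -75.5000 79.0000]
K = S⁻¹·BᵀPA = [0.1757 -0.1838; -0.4685 0.4902]
A−BK = [1.5990 0.5123; 2.2005 0.7438]
AᵀP(A−BK) = [0.9310 -0.0801; -0.0801 0.3818]
P' = Q + AᵀP(A−BK) = [8.9310 0.9199; 0.9199 0.6318]
tr(P') = 9.5628


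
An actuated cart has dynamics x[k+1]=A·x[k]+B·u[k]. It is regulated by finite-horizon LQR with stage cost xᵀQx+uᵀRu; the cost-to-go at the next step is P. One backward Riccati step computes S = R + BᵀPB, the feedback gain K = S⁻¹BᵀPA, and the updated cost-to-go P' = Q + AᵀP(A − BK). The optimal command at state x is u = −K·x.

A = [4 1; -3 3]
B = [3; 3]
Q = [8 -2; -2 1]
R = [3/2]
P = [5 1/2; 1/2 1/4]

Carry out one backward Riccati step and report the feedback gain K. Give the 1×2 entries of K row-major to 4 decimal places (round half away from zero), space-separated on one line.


1.0260 0.4026

BᵀP = [16.5000 2.2500]
S = R + BᵀPB = [3/2] + [56.2500] = [57.7500]
BᵀPA = [59.2500 23.2500]
K = S⁻¹·BᵀPA = [1.0260 0.4026]
A−BK = [0.9221 -0.2078; -6.0779 1.7922]
AᵀP(A−BK) = [9.4610 -1.6039; -1.6039 0.8896]
P' = Q + AᵀP(A−BK) = [17.4610 -3.6039; -3.6039 1.8896]
tr(P') = 19.3506


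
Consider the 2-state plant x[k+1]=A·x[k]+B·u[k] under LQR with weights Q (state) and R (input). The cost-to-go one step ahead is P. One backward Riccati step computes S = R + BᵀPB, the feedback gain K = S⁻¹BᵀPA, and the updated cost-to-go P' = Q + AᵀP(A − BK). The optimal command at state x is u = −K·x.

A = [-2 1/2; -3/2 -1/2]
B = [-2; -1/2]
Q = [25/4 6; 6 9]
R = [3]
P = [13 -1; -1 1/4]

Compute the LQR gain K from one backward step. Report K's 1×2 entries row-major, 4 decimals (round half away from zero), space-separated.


BᵀP = [-25.5000 1.8750]
S = R + BᵀPB = [3] + [50.0625] = [53.0625]
BᵀPA = [48.1875 -13.6875]
K = S⁻¹·BᵀPA = [0.9081 -0.2580]
A−BK = [-0.1837 -0.0159; -1.0459 -0.6290]
AᵀP(A−BK) = [2.8021 -0.6325; -0.6325 0.2818]
P' = Q + AᵀP(A−BK) = [9.0521 5.3675; 5.3675 9.2818]
tr(P') = 18.3339

0.9081 -0.2580


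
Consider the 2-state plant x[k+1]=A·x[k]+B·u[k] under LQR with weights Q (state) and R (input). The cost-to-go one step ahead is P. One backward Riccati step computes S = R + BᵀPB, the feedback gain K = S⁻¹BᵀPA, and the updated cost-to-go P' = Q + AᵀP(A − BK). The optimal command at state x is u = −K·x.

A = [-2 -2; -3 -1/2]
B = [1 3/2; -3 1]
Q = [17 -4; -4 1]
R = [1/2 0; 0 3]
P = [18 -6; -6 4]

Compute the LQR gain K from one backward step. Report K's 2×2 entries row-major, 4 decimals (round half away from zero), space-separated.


BᵀP = [36.0000 -18.0000; 21.0000 -5.0000]
S = R + BᵀPB = [1/2 0; 0 3] + [90.0000 36.0000; 36.0000 26.5000] = [90.5000 36.0000; 36.0000 29.5000]
BᵀPA = [-18.0000 -63.0000; -27.0000 -39.5000]
K = S⁻¹·BᵀPA = [0.3210 -0.3177; -1.3070 -0.9512]
A−BK = [-0.3605 -0.2554; -0.7299 -0.5020]
AᵀP(A−BK) = [6.4892 4.5975; 4.5975 3.4086]
P' = Q + AᵀP(A−BK) = [23.4892 0.5975; 0.5975 4.4086]
tr(P') = 27.8978

0.3210 -0.3177 -1.3070 -0.9512


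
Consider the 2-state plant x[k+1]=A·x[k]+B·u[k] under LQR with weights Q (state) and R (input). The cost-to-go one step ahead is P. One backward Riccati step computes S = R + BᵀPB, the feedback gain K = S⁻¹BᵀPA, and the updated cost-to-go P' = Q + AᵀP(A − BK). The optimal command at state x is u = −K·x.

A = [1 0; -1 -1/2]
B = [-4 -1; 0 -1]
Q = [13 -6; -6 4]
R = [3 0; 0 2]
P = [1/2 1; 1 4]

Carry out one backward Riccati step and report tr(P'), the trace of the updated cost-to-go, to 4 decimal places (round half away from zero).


BᵀP = [-2.0000 -4.0000; -1.5000 -5.0000]
S = R + BᵀPB = [3 0; 0 2] + [8.0000 6.0000; 6.0000 6.5000] = [11.0000 6.0000; 6.0000 8.5000]
BᵀPA = [2.0000 2.0000; 3.5000 2.5000]
K = S⁻¹·BᵀPA = [-0.0696 0.0348; 0.4609 0.2696]
A−BK = [1.1826 0.4087; -0.5391 -0.2304]
AᵀP(A−BK) = [1.0261 0.4870; 0.4870 0.2565]
P' = Q + AᵀP(A−BK) = [14.0261 -5.5130; -5.5130 4.2565]
tr(P') = 18.2826

18.2826


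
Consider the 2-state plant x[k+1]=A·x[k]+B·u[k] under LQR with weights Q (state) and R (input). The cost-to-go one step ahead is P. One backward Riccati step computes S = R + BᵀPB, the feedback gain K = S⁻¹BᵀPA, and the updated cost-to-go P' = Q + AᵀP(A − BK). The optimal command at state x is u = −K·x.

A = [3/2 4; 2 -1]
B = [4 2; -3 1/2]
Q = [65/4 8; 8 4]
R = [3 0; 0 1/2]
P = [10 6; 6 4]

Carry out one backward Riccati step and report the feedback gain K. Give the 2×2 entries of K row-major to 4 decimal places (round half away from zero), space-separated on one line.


BᵀP = [22.0000 12.0000; 23.0000 14.0000]
S = R + BᵀPB = [3 0; 0 1/2] + [52.0000 50.0000; 50.0000 53.0000] = [55.0000 50.0000; 50.0000 53.5000]
BᵀPA = [57.0000 76.0000; 62.5000 78.0000]
K = S⁻¹·BᵀPA = [-0.1706 0.3751; 1.3277 1.1073]
A−BK = [-0.4729 0.2847; 0.8243 -0.4282]
AᵀP(A−BK) = [1.2452 0.4079; 0.4079 1.1164]
P' = Q + AᵀP(A−BK) = [17.4952 8.4079; 8.4079 5.1164]
tr(P') = 22.6116

-0.1706 0.3751 1.3277 1.1073


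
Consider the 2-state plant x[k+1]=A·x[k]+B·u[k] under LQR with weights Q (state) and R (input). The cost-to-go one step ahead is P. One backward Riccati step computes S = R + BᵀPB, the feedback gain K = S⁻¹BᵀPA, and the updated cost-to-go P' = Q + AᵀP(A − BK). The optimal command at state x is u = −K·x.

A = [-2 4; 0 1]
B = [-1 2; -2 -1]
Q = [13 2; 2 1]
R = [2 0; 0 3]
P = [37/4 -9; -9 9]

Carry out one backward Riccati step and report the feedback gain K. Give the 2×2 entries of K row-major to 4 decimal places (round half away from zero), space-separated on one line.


-0.1181 0.0413 -0.6102 0.9636

BᵀP = [8.7500 -9.0000; 27.5000 -27.0000]
S = R + BᵀPB = [2 0; 0 3] + [9.2500 26.5000; 26.5000 82.0000] = [11.2500 26.5000; 26.5000 85.0000]
BᵀPA = [-17.5000 26.0000; -55.0000 83.0000]
K = S⁻¹·BᵀPA = [-0.1181 0.0413; -0.6102 0.9636]
A−BK = [-0.8976 2.1142; -0.8465 2.0463]
AᵀP(A−BK) = [1.3701 -2.2795; -2.2795 3.9478]
P' = Q + AᵀP(A−BK) = [14.3701 -0.2795; -0.2795 4.9478]
tr(P') = 19.3179


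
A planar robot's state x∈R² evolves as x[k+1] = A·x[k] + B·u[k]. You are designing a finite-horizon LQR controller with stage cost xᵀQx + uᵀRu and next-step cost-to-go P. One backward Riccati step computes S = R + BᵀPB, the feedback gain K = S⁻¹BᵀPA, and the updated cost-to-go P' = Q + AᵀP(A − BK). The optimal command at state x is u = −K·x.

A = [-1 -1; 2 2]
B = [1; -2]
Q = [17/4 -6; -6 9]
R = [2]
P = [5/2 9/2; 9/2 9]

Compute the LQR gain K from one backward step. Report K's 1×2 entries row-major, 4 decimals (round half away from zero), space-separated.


BᵀP = [-6.5000 -13.5000]
S = R + BᵀPB = [2] + [20.5000] = [22.5000]
BᵀPA = [-20.5000 -20.5000]
K = S⁻¹·BᵀPA = [-0.9111 -0.9111]
A−BK = [-0.0889 -0.0889; 0.1778 0.1778]
AᵀP(A−BK) = [1.8222 1.8222; 1.8222 1.8222]
P' = Q + AᵀP(A−BK) = [6.0722 -4.1778; -4.1778 10.8222]
tr(P') = 16.8944

-0.9111 -0.9111


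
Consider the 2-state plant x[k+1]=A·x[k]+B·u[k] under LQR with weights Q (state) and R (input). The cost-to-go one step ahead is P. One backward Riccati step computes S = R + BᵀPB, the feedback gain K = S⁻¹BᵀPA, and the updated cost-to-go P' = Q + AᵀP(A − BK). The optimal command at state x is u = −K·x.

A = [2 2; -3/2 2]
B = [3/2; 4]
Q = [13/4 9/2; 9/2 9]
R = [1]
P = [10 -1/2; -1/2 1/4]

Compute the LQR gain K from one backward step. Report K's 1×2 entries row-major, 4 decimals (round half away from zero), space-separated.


1.1919 1.2326

BᵀP = [13.0000 0.2500]
S = R + BᵀPB = [1] + [20.5000] = [21.5000]
BᵀPA = [25.6250 26.5000]
K = S⁻¹·BᵀPA = [1.1919 1.2326]
A−BK = [0.2122 0.1512; -6.2674 -2.9302]
AᵀP(A−BK) = [13.0211 7.1657; 7.1657 4.3372]
P' = Q + AᵀP(A−BK) = [16.2711 11.6657; 11.6657 13.3372]
tr(P') = 29.6083


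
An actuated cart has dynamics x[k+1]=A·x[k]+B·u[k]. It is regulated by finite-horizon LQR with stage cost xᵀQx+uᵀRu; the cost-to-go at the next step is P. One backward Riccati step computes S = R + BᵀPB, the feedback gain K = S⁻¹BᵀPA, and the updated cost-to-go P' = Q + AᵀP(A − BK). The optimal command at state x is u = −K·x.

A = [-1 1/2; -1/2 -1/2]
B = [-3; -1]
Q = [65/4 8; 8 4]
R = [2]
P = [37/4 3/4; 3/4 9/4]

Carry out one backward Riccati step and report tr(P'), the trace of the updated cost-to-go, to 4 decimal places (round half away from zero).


BᵀP = [-28.5000 -4.5000]
S = R + BᵀPB = [2] + [90.0000] = [92.0000]
BᵀPA = [30.7500 -12.0000]
K = S⁻¹·BᵀPA = [0.3342 -0.1304]
A−BK = [0.0027 0.1087; -0.1658 -0.6304]
AᵀP(A−BK) = [0.2846 0.1359; 0.1359 0.9348]
P' = Q + AᵀP(A−BK) = [16.5346 8.1359; 8.1359 4.9348]
tr(P') = 21.4694

21.4694


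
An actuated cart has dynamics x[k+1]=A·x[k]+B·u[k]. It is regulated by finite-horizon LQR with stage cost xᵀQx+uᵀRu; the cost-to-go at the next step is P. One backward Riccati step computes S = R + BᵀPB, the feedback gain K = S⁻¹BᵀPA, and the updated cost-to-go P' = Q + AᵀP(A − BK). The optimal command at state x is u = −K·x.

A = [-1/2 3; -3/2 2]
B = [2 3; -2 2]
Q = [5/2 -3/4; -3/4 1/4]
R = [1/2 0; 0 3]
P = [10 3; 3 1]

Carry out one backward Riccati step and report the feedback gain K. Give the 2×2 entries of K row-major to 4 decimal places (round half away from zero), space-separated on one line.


-0.0177 0.6623 -0.2528 0.7285

BᵀP = [14.0000 4.0000; 36.0000 11.0000]
S = R + BᵀPB = [1/2 0; 0 3] + [20.0000 50.0000; 50.0000 130.0000] = [20.5000 50.0000; 50.0000 133.0000]
BᵀPA = [-13.0000 50.0000; -34.5000 130.0000]
K = S⁻¹·BᵀPA = [-0.0177 0.6623; -0.2528 0.7285]
A−BK = [0.2936 -0.5099; -1.0298 1.8675]
AᵀP(A−BK) = [0.3002 -0.7583; -0.7583 2.1854]
P' = Q + AᵀP(A−BK) = [2.8002 -1.5083; -1.5083 2.4354]
tr(P') = 5.2357


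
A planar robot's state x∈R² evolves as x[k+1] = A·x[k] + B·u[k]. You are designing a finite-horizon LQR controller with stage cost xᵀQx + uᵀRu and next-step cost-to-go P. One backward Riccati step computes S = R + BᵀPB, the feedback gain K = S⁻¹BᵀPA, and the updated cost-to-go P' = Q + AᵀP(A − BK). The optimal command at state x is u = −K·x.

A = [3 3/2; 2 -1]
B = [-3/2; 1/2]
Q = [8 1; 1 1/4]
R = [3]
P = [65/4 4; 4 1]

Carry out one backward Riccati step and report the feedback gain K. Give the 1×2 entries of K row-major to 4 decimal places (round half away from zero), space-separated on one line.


BᵀP = [-22.3750 -5.5000]
S = R + BᵀPB = [3] + [30.8125] = [33.8125]
BᵀPA = [-78.1250 -28.0625]
K = S⁻¹·BᵀPA = [-2.3105 -0.8299]
A−BK = [-0.4658 0.2551; 3.1553 -0.5850]
AᵀP(A−BK) = [17.7394 6.2856; 6.2856 2.2722]
P' = Q + AᵀP(A−BK) = [25.7394 7.2856; 7.2856 2.5222]
tr(P') = 28.2616

-2.3105 -0.8299
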